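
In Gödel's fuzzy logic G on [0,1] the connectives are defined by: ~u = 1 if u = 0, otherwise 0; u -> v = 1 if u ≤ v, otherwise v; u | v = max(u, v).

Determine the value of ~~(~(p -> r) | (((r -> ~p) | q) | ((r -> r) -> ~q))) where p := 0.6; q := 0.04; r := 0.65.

1.00

(p -> r): 0.6 ≤ 0.65, so result = 1
~(p -> r): Gödel ¬ of 1 = 0 (operand ≠ 0)
~p: Gödel ¬ of 0.6 = 0 (operand ≠ 0)
(r -> ~p): 0.65 > 0, so result = 0
((r -> ~p) | q) = max(0, 0.04) = 0.04
(r -> r): 0.65 ≤ 0.65, so result = 1
~q: Gödel ¬ of 0.04 = 0 (operand ≠ 0)
((r -> r) -> ~q): 1 > 0, so result = 0
(((r -> ~p) | q) | ((r -> r) -> ~q)) = max(0.04, 0) = 0.04
(~(p -> r) | (((r -> ~p) | q) | ((r -> r) -> ~q))) = max(0, 0.04) = 0.04
~(~(p -> r) | (((r -> ~p) | q) | ((r -> r) -> ~q))): Gödel ¬ of 0.04 = 0 (operand ≠ 0)
~~(~(p -> r) | (((r -> ~p) | q) | ((r -> r) -> ~q))): Gödel ¬ of 0 = 1 (operand is 0)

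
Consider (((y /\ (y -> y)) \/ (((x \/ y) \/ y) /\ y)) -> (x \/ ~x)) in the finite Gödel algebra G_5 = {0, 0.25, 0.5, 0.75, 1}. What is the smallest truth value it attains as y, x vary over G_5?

The minimum is attained at y = 0.5, x = 0.25:
  (y -> y): 0.5 ≤ 0.5, so result = 1
  (y /\ (y -> y)) = min(0.5, 1) = 0.5
  (x \/ y) = max(0.25, 0.5) = 0.5
  ((x \/ y) \/ y) = max(0.5, 0.5) = 0.5
  (((x \/ y) \/ y) /\ y) = min(0.5, 0.5) = 0.5
  ((y /\ (y -> y)) \/ (((x \/ y) \/ y) /\ y)) = max(0.5, 0.5) = 0.5
  ~x: Gödel ¬ of 0.25 = 0 (operand ≠ 0)
  (x \/ ~x) = max(0.25, 0) = 0.25
  (((y /\ (y -> y)) \/ (((x \/ y) \/ y) /\ y)) -> (x \/ ~x)): 0.5 > 0.25, so result = 0.25
Checking all 25 assignments confirms none give a value below 0.25.

0.25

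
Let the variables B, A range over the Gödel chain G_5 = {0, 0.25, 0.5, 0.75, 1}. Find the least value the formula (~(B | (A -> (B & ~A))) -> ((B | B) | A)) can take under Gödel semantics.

The minimum is attained at B = 0, A = 0.25:
  ~A: Gödel ¬ of 0.25 = 0 (operand ≠ 0)
  (B & ~A) = min(0, 0) = 0
  (A -> (B & ~A)): 0.25 > 0, so result = 0
  (B | (A -> (B & ~A))) = max(0, 0) = 0
  ~(B | (A -> (B & ~A))): Gödel ¬ of 0 = 1 (operand is 0)
  (B | B) = max(0, 0) = 0
  ((B | B) | A) = max(0, 0.25) = 0.25
  (~(B | (A -> (B & ~A))) -> ((B | B) | A)): 1 > 0.25, so result = 0.25
Checking all 25 assignments confirms none give a value below 0.25.

0.25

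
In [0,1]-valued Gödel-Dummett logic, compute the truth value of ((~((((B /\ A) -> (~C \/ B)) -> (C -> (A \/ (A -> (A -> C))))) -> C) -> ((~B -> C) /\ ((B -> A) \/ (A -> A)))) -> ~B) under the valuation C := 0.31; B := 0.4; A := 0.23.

0.00

(B /\ A) = min(0.4, 0.23) = 0.23
~C: Gödel ¬ of 0.31 = 0 (operand ≠ 0)
(~C \/ B) = max(0, 0.4) = 0.4
((B /\ A) -> (~C \/ B)): 0.23 ≤ 0.4, so result = 1
(A -> C): 0.23 ≤ 0.31, so result = 1
(A -> (A -> C)): 0.23 ≤ 1, so result = 1
(A \/ (A -> (A -> C))) = max(0.23, 1) = 1
(C -> (A \/ (A -> (A -> C)))): 0.31 ≤ 1, so result = 1
(((B /\ A) -> (~C \/ B)) -> (C -> (A \/ (A -> (A -> C))))): 1 ≤ 1, so result = 1
((((B /\ A) -> (~C \/ B)) -> (C -> (A \/ (A -> (A -> C))))) -> C): 1 > 0.31, so result = 0.31
~((((B /\ A) -> (~C \/ B)) -> (C -> (A \/ (A -> (A -> C))))) -> C): Gödel ¬ of 0.31 = 0 (operand ≠ 0)
~B: Gödel ¬ of 0.4 = 0 (operand ≠ 0)
(~B -> C): 0 ≤ 0.31, so result = 1
(B -> A): 0.4 > 0.23, so result = 0.23
(A -> A): 0.23 ≤ 0.23, so result = 1
((B -> A) \/ (A -> A)) = max(0.23, 1) = 1
((~B -> C) /\ ((B -> A) \/ (A -> A))) = min(1, 1) = 1
(~((((B /\ A) -> (~C \/ B)) -> (C -> (A \/ (A -> (A -> C))))) -> C) -> ((~B -> C) /\ ((B -> A) \/ (A -> A)))): 0 ≤ 1, so result = 1
~B: Gödel ¬ of 0.4 = 0 (operand ≠ 0)
((~((((B /\ A) -> (~C \/ B)) -> (C -> (A \/ (A -> (A -> C))))) -> C) -> ((~B -> C) /\ ((B -> A) \/ (A -> A)))) -> ~B): 1 > 0, so result = 0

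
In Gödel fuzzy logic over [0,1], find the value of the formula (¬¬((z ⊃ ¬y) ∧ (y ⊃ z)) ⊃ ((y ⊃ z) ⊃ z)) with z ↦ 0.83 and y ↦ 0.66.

1.00

¬y: Gödel ¬ of 0.66 = 0 (operand ≠ 0)
(z ⊃ ¬y): 0.83 > 0, so result = 0
(y ⊃ z): 0.66 ≤ 0.83, so result = 1
((z ⊃ ¬y) ∧ (y ⊃ z)) = min(0, 1) = 0
¬((z ⊃ ¬y) ∧ (y ⊃ z)): Gödel ¬ of 0 = 1 (operand is 0)
¬¬((z ⊃ ¬y) ∧ (y ⊃ z)): Gödel ¬ of 1 = 0 (operand ≠ 0)
(y ⊃ z): 0.66 ≤ 0.83, so result = 1
((y ⊃ z) ⊃ z): 1 > 0.83, so result = 0.83
(¬¬((z ⊃ ¬y) ∧ (y ⊃ z)) ⊃ ((y ⊃ z) ⊃ z)): 0 ≤ 0.83, so result = 1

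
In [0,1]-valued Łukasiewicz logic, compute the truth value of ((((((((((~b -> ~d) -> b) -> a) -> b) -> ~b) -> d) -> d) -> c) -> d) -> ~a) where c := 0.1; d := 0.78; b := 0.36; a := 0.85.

~b: Łukasiewicz ¬ gives 1 − 0.36 = 0.64
~d: Łukasiewicz ¬ gives 1 − 0.78 = 0.22
(~b -> ~d): min(1, 1 − 0.64 + 0.22) = 0.58
((~b -> ~d) -> b): min(1, 1 − 0.58 + 0.36) = 0.78
(((~b -> ~d) -> b) -> a): min(1, 1 − 0.78 + 0.85) = 1
((((~b -> ~d) -> b) -> a) -> b): min(1, 1 − 1 + 0.36) = 0.36
~b: Łukasiewicz ¬ gives 1 − 0.36 = 0.64
(((((~b -> ~d) -> b) -> a) -> b) -> ~b): min(1, 1 − 0.36 + 0.64) = 1
((((((~b -> ~d) -> b) -> a) -> b) -> ~b) -> d): min(1, 1 − 1 + 0.78) = 0.78
(((((((~b -> ~d) -> b) -> a) -> b) -> ~b) -> d) -> d): min(1, 1 − 0.78 + 0.78) = 1
((((((((~b -> ~d) -> b) -> a) -> b) -> ~b) -> d) -> d) -> c): min(1, 1 − 1 + 0.1) = 0.1
(((((((((~b -> ~d) -> b) -> a) -> b) -> ~b) -> d) -> d) -> c) -> d): min(1, 1 − 0.1 + 0.78) = 1
~a: Łukasiewicz ¬ gives 1 − 0.85 = 0.15
((((((((((~b -> ~d) -> b) -> a) -> b) -> ~b) -> d) -> d) -> c) -> d) -> ~a): min(1, 1 − 1 + 0.15) = 0.15

0.15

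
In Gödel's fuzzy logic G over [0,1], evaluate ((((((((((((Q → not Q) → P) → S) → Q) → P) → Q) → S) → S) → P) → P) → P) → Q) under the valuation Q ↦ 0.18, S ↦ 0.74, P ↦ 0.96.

not Q: Gödel ¬ of 0.18 = 0 (operand ≠ 0)
(Q → not Q): 0.18 > 0, so result = 0
((Q → not Q) → P): 0 ≤ 0.96, so result = 1
(((Q → not Q) → P) → S): 1 > 0.74, so result = 0.74
((((Q → not Q) → P) → S) → Q): 0.74 > 0.18, so result = 0.18
(((((Q → not Q) → P) → S) → Q) → P): 0.18 ≤ 0.96, so result = 1
((((((Q → not Q) → P) → S) → Q) → P) → Q): 1 > 0.18, so result = 0.18
(((((((Q → not Q) → P) → S) → Q) → P) → Q) → S): 0.18 ≤ 0.74, so result = 1
((((((((Q → not Q) → P) → S) → Q) → P) → Q) → S) → S): 1 > 0.74, so result = 0.74
(((((((((Q → not Q) → P) → S) → Q) → P) → Q) → S) → S) → P): 0.74 ≤ 0.96, so result = 1
((((((((((Q → not Q) → P) → S) → Q) → P) → Q) → S) → S) → P) → P): 1 > 0.96, so result = 0.96
(((((((((((Q → not Q) → P) → S) → Q) → P) → Q) → S) → S) → P) → P) → P): 0.96 ≤ 0.96, so result = 1
((((((((((((Q → not Q) → P) → S) → Q) → P) → Q) → S) → S) → P) → P) → P) → Q): 1 > 0.18, so result = 0.18

0.18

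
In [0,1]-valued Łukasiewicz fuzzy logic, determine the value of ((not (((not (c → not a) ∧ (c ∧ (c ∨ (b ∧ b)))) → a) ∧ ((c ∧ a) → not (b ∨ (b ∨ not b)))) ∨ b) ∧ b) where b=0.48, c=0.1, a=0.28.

0.48

not a: Łukasiewicz ¬ gives 1 − 0.28 = 0.72
(c → not a): min(1, 1 − 0.1 + 0.72) = 1
not (c → not a): Łukasiewicz ¬ gives 1 − 1 = 0
(b ∧ b) = min(0.48, 0.48) = 0.48
(c ∨ (b ∧ b)) = max(0.1, 0.48) = 0.48
(c ∧ (c ∨ (b ∧ b))) = min(0.1, 0.48) = 0.1
(not (c → not a) ∧ (c ∧ (c ∨ (b ∧ b)))) = min(0, 0.1) = 0
((not (c → not a) ∧ (c ∧ (c ∨ (b ∧ b)))) → a): min(1, 1 − 0 + 0.28) = 1
(c ∧ a) = min(0.1, 0.28) = 0.1
not b: Łukasiewicz ¬ gives 1 − 0.48 = 0.52
(b ∨ not b) = max(0.48, 0.52) = 0.52
(b ∨ (b ∨ not b)) = max(0.48, 0.52) = 0.52
not (b ∨ (b ∨ not b)): Łukasiewicz ¬ gives 1 − 0.52 = 0.48
((c ∧ a) → not (b ∨ (b ∨ not b))): min(1, 1 − 0.1 + 0.48) = 1
(((not (c → not a) ∧ (c ∧ (c ∨ (b ∧ b)))) → a) ∧ ((c ∧ a) → not (b ∨ (b ∨ not b)))) = min(1, 1) = 1
not (((not (c → not a) ∧ (c ∧ (c ∨ (b ∧ b)))) → a) ∧ ((c ∧ a) → not (b ∨ (b ∨ not b)))): Łukasiewicz ¬ gives 1 − 1 = 0
(not (((not (c → not a) ∧ (c ∧ (c ∨ (b ∧ b)))) → a) ∧ ((c ∧ a) → not (b ∨ (b ∨ not b)))) ∨ b) = max(0, 0.48) = 0.48
((not (((not (c → not a) ∧ (c ∧ (c ∨ (b ∧ b)))) → a) ∧ ((c ∧ a) → not (b ∨ (b ∨ not b)))) ∨ b) ∧ b) = min(0.48, 0.48) = 0.48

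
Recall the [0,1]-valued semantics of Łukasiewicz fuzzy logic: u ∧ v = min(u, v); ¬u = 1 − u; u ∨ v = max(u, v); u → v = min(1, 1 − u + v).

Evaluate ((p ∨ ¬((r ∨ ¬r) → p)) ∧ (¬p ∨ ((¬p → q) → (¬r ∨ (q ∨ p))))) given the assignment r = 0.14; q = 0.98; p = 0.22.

¬r: Łukasiewicz ¬ gives 1 − 0.14 = 0.86
(r ∨ ¬r) = max(0.14, 0.86) = 0.86
((r ∨ ¬r) → p): min(1, 1 − 0.86 + 0.22) = 0.36
¬((r ∨ ¬r) → p): Łukasiewicz ¬ gives 1 − 0.36 = 0.64
(p ∨ ¬((r ∨ ¬r) → p)) = max(0.22, 0.64) = 0.64
¬p: Łukasiewicz ¬ gives 1 − 0.22 = 0.78
¬p: Łukasiewicz ¬ gives 1 − 0.22 = 0.78
(¬p → q): min(1, 1 − 0.78 + 0.98) = 1
¬r: Łukasiewicz ¬ gives 1 − 0.14 = 0.86
(q ∨ p) = max(0.98, 0.22) = 0.98
(¬r ∨ (q ∨ p)) = max(0.86, 0.98) = 0.98
((¬p → q) → (¬r ∨ (q ∨ p))): min(1, 1 − 1 + 0.98) = 0.98
(¬p ∨ ((¬p → q) → (¬r ∨ (q ∨ p)))) = max(0.78, 0.98) = 0.98
((p ∨ ¬((r ∨ ¬r) → p)) ∧ (¬p ∨ ((¬p → q) → (¬r ∨ (q ∨ p))))) = min(0.64, 0.98) = 0.64

0.64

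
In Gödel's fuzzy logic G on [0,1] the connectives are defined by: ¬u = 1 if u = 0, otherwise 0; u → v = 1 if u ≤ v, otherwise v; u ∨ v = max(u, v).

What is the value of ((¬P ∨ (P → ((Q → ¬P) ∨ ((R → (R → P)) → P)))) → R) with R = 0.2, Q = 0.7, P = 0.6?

¬P: Gödel ¬ of 0.6 = 0 (operand ≠ 0)
¬P: Gödel ¬ of 0.6 = 0 (operand ≠ 0)
(Q → ¬P): 0.7 > 0, so result = 0
(R → P): 0.2 ≤ 0.6, so result = 1
(R → (R → P)): 0.2 ≤ 1, so result = 1
((R → (R → P)) → P): 1 > 0.6, so result = 0.6
((Q → ¬P) ∨ ((R → (R → P)) → P)) = max(0, 0.6) = 0.6
(P → ((Q → ¬P) ∨ ((R → (R → P)) → P))): 0.6 ≤ 0.6, so result = 1
(¬P ∨ (P → ((Q → ¬P) ∨ ((R → (R → P)) → P)))) = max(0, 1) = 1
((¬P ∨ (P → ((Q → ¬P) ∨ ((R → (R → P)) → P)))) → R): 1 > 0.2, so result = 0.2

0.20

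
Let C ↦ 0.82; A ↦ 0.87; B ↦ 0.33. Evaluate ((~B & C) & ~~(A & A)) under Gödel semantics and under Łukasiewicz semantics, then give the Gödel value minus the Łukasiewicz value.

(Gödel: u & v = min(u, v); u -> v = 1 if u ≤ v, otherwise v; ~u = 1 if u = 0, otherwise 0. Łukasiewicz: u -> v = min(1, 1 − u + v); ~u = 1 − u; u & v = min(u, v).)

-0.67

Gödel evaluation:
  ~B: Gödel ¬ of 0.33 = 0 (operand ≠ 0)
  (~B & C) = min(0, 0.82) = 0
  (A & A) = min(0.87, 0.87) = 0.87
  ~(A & A): Gödel ¬ of 0.87 = 0 (operand ≠ 0)
  ~~(A & A): Gödel ¬ of 0 = 1 (operand is 0)
  ((~B & C) & ~~(A & A)) = min(0, 1) = 0
  Gödel value = 0
Łukasiewicz evaluation:
  ~B: Łukasiewicz ¬ gives 1 − 0.33 = 0.67
  (~B & C) = min(0.67, 0.82) = 0.67
  (A & A) = min(0.87, 0.87) = 0.87
  ~(A & A): Łukasiewicz ¬ gives 1 − 0.87 = 0.13
  ~~(A & A): Łukasiewicz ¬ gives 1 − 0.13 = 0.87
  ((~B & C) & ~~(A & A)) = min(0.67, 0.87) = 0.67
  Łukasiewicz value = 0.67
Difference: 0 − 0.67 = -0.67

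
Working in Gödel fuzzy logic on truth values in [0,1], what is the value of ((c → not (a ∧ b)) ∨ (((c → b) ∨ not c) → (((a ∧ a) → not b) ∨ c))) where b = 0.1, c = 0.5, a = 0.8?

(a ∧ b) = min(0.8, 0.1) = 0.1
not (a ∧ b): Gödel ¬ of 0.1 = 0 (operand ≠ 0)
(c → not (a ∧ b)): 0.5 > 0, so result = 0
(c → b): 0.5 > 0.1, so result = 0.1
not c: Gödel ¬ of 0.5 = 0 (operand ≠ 0)
((c → b) ∨ not c) = max(0.1, 0) = 0.1
(a ∧ a) = min(0.8, 0.8) = 0.8
not b: Gödel ¬ of 0.1 = 0 (operand ≠ 0)
((a ∧ a) → not b): 0.8 > 0, so result = 0
(((a ∧ a) → not b) ∨ c) = max(0, 0.5) = 0.5
(((c → b) ∨ not c) → (((a ∧ a) → not b) ∨ c)): 0.1 ≤ 0.5, so result = 1
((c → not (a ∧ b)) ∨ (((c → b) ∨ not c) → (((a ∧ a) → not b) ∨ c))) = max(0, 1) = 1

1.00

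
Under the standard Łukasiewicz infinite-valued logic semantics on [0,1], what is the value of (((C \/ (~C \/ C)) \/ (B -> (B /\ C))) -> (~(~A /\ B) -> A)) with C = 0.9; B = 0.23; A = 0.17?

0.40

~C: Łukasiewicz ¬ gives 1 − 0.9 = 0.1
(~C \/ C) = max(0.1, 0.9) = 0.9
(C \/ (~C \/ C)) = max(0.9, 0.9) = 0.9
(B /\ C) = min(0.23, 0.9) = 0.23
(B -> (B /\ C)): min(1, 1 − 0.23 + 0.23) = 1
((C \/ (~C \/ C)) \/ (B -> (B /\ C))) = max(0.9, 1) = 1
~A: Łukasiewicz ¬ gives 1 − 0.17 = 0.83
(~A /\ B) = min(0.83, 0.23) = 0.23
~(~A /\ B): Łukasiewicz ¬ gives 1 − 0.23 = 0.77
(~(~A /\ B) -> A): min(1, 1 − 0.77 + 0.17) = 0.4
(((C \/ (~C \/ C)) \/ (B -> (B /\ C))) -> (~(~A /\ B) -> A)): min(1, 1 − 1 + 0.4) = 0.4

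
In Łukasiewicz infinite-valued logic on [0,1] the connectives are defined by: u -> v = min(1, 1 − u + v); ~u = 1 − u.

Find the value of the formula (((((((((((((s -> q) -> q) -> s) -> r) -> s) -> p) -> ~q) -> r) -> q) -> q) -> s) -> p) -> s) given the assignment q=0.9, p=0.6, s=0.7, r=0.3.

(s -> q): min(1, 1 − 0.7 + 0.9) = 1
((s -> q) -> q): min(1, 1 − 1 + 0.9) = 0.9
(((s -> q) -> q) -> s): min(1, 1 − 0.9 + 0.7) = 0.8
((((s -> q) -> q) -> s) -> r): min(1, 1 − 0.8 + 0.3) = 0.5
(((((s -> q) -> q) -> s) -> r) -> s): min(1, 1 − 0.5 + 0.7) = 1
((((((s -> q) -> q) -> s) -> r) -> s) -> p): min(1, 1 − 1 + 0.6) = 0.6
~q: Łukasiewicz ¬ gives 1 − 0.9 = 0.1
(((((((s -> q) -> q) -> s) -> r) -> s) -> p) -> ~q): min(1, 1 − 0.6 + 0.1) = 0.5
((((((((s -> q) -> q) -> s) -> r) -> s) -> p) -> ~q) -> r): min(1, 1 − 0.5 + 0.3) = 0.8
(((((((((s -> q) -> q) -> s) -> r) -> s) -> p) -> ~q) -> r) -> q): min(1, 1 − 0.8 + 0.9) = 1
((((((((((s -> q) -> q) -> s) -> r) -> s) -> p) -> ~q) -> r) -> q) -> q): min(1, 1 − 1 + 0.9) = 0.9
(((((((((((s -> q) -> q) -> s) -> r) -> s) -> p) -> ~q) -> r) -> q) -> q) -> s): min(1, 1 − 0.9 + 0.7) = 0.8
((((((((((((s -> q) -> q) -> s) -> r) -> s) -> p) -> ~q) -> r) -> q) -> q) -> s) -> p): min(1, 1 − 0.8 + 0.6) = 0.8
(((((((((((((s -> q) -> q) -> s) -> r) -> s) -> p) -> ~q) -> r) -> q) -> q) -> s) -> p) -> s): min(1, 1 − 0.8 + 0.7) = 0.9

0.90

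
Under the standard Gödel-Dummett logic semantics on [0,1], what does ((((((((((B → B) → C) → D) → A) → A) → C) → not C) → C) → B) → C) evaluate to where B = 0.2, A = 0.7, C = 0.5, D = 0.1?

(B → B): 0.2 ≤ 0.2, so result = 1
((B → B) → C): 1 > 0.5, so result = 0.5
(((B → B) → C) → D): 0.5 > 0.1, so result = 0.1
((((B → B) → C) → D) → A): 0.1 ≤ 0.7, so result = 1
(((((B → B) → C) → D) → A) → A): 1 > 0.7, so result = 0.7
((((((B → B) → C) → D) → A) → A) → C): 0.7 > 0.5, so result = 0.5
not C: Gödel ¬ of 0.5 = 0 (operand ≠ 0)
(((((((B → B) → C) → D) → A) → A) → C) → not C): 0.5 > 0, so result = 0
((((((((B → B) → C) → D) → A) → A) → C) → not C) → C): 0 ≤ 0.5, so result = 1
(((((((((B → B) → C) → D) → A) → A) → C) → not C) → C) → B): 1 > 0.2, so result = 0.2
((((((((((B → B) → C) → D) → A) → A) → C) → not C) → C) → B) → C): 0.2 ≤ 0.5, so result = 1

1.00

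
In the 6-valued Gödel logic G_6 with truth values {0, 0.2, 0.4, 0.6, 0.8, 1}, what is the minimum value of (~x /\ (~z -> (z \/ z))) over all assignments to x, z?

The minimum is attained at x = 0, z = 0:
  ~x: Gödel ¬ of 0 = 1 (operand is 0)
  ~z: Gödel ¬ of 0 = 1 (operand is 0)
  (z \/ z) = max(0, 0) = 0
  (~z -> (z \/ z)): 1 > 0, so result = 0
  (~x /\ (~z -> (z \/ z))) = min(1, 0) = 0
Checking all 36 assignments confirms none give a value below 0.00.

0.00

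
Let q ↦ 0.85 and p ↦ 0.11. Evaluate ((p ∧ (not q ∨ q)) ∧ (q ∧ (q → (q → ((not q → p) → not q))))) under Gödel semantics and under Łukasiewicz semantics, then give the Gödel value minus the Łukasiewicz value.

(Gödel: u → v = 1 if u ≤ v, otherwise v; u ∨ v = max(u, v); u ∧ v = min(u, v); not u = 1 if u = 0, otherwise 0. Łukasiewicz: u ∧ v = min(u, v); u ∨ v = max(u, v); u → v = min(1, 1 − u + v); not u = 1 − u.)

-0.11

Gödel evaluation:
  not q: Gödel ¬ of 0.85 = 0 (operand ≠ 0)
  (not q ∨ q) = max(0, 0.85) = 0.85
  (p ∧ (not q ∨ q)) = min(0.11, 0.85) = 0.11
  not q: Gödel ¬ of 0.85 = 0 (operand ≠ 0)
  (not q → p): 0 ≤ 0.11, so result = 1
  not q: Gödel ¬ of 0.85 = 0 (operand ≠ 0)
  ((not q → p) → not q): 1 > 0, so result = 0
  (q → ((not q → p) → not q)): 0.85 > 0, so result = 0
  (q → (q → ((not q → p) → not q))): 0.85 > 0, so result = 0
  (q ∧ (q → (q → ((not q → p) → not q)))) = min(0.85, 0) = 0
  ((p ∧ (not q ∨ q)) ∧ (q ∧ (q → (q → ((not q → p) → not q))))) = min(0.11, 0) = 0
  Gödel value = 0
Łukasiewicz evaluation:
  not q: Łukasiewicz ¬ gives 1 − 0.85 = 0.15
  (not q ∨ q) = max(0.15, 0.85) = 0.85
  (p ∧ (not q ∨ q)) = min(0.11, 0.85) = 0.11
  not q: Łukasiewicz ¬ gives 1 − 0.85 = 0.15
  (not q → p): min(1, 1 − 0.15 + 0.11) = 0.96
  not q: Łukasiewicz ¬ gives 1 − 0.85 = 0.15
  ((not q → p) → not q): min(1, 1 − 0.96 + 0.15) = 0.19
  (q → ((not q → p) → not q)): min(1, 1 − 0.85 + 0.19) = 0.34
  (q → (q → ((not q → p) → not q))): min(1, 1 − 0.85 + 0.34) = 0.49
  (q ∧ (q → (q → ((not q → p) → not q)))) = min(0.85, 0.49) = 0.49
  ((p ∧ (not q ∨ q)) ∧ (q ∧ (q → (q → ((not q → p) → not q))))) = min(0.11, 0.49) = 0.11
  Łukasiewicz value = 0.11
Difference: 0 − 0.11 = -0.11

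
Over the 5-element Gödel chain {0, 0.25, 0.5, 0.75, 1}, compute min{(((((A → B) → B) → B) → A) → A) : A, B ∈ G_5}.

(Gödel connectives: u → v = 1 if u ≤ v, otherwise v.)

The minimum is attained at A = 0.25, B = 0:
  (A → B): 0.25 > 0, so result = 0
  ((A → B) → B): 0 ≤ 0, so result = 1
  (((A → B) → B) → B): 1 > 0, so result = 0
  ((((A → B) → B) → B) → A): 0 ≤ 0.25, so result = 1
  (((((A → B) → B) → B) → A) → A): 1 > 0.25, so result = 0.25
Checking all 25 assignments confirms none give a value below 0.25.

0.25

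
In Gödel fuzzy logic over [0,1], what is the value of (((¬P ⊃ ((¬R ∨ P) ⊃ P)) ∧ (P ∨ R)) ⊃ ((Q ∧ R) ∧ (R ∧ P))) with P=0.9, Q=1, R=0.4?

¬P: Gödel ¬ of 0.9 = 0 (operand ≠ 0)
¬R: Gödel ¬ of 0.4 = 0 (operand ≠ 0)
(¬R ∨ P) = max(0, 0.9) = 0.9
((¬R ∨ P) ⊃ P): 0.9 ≤ 0.9, so result = 1
(¬P ⊃ ((¬R ∨ P) ⊃ P)): 0 ≤ 1, so result = 1
(P ∨ R) = max(0.9, 0.4) = 0.9
((¬P ⊃ ((¬R ∨ P) ⊃ P)) ∧ (P ∨ R)) = min(1, 0.9) = 0.9
(Q ∧ R) = min(1, 0.4) = 0.4
(R ∧ P) = min(0.4, 0.9) = 0.4
((Q ∧ R) ∧ (R ∧ P)) = min(0.4, 0.4) = 0.4
(((¬P ⊃ ((¬R ∨ P) ⊃ P)) ∧ (P ∨ R)) ⊃ ((Q ∧ R) ∧ (R ∧ P))): 0.9 > 0.4, so result = 0.4

0.40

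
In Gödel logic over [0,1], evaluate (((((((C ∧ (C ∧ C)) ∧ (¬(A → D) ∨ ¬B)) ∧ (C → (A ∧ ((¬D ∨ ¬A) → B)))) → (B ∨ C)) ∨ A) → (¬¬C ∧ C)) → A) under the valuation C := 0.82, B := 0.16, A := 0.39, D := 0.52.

0.39

(C ∧ C) = min(0.82, 0.82) = 0.82
(C ∧ (C ∧ C)) = min(0.82, 0.82) = 0.82
(A → D): 0.39 ≤ 0.52, so result = 1
¬(A → D): Gödel ¬ of 1 = 0 (operand ≠ 0)
¬B: Gödel ¬ of 0.16 = 0 (operand ≠ 0)
(¬(A → D) ∨ ¬B) = max(0, 0) = 0
((C ∧ (C ∧ C)) ∧ (¬(A → D) ∨ ¬B)) = min(0.82, 0) = 0
¬D: Gödel ¬ of 0.52 = 0 (operand ≠ 0)
¬A: Gödel ¬ of 0.39 = 0 (operand ≠ 0)
(¬D ∨ ¬A) = max(0, 0) = 0
((¬D ∨ ¬A) → B): 0 ≤ 0.16, so result = 1
(A ∧ ((¬D ∨ ¬A) → B)) = min(0.39, 1) = 0.39
(C → (A ∧ ((¬D ∨ ¬A) → B))): 0.82 > 0.39, so result = 0.39
(((C ∧ (C ∧ C)) ∧ (¬(A → D) ∨ ¬B)) ∧ (C → (A ∧ ((¬D ∨ ¬A) → B)))) = min(0, 0.39) = 0
(B ∨ C) = max(0.16, 0.82) = 0.82
((((C ∧ (C ∧ C)) ∧ (¬(A → D) ∨ ¬B)) ∧ (C → (A ∧ ((¬D ∨ ¬A) → B)))) → (B ∨ C)): 0 ≤ 0.82, so result = 1
(((((C ∧ (C ∧ C)) ∧ (¬(A → D) ∨ ¬B)) ∧ (C → (A ∧ ((¬D ∨ ¬A) → B)))) → (B ∨ C)) ∨ A) = max(1, 0.39) = 1
¬C: Gödel ¬ of 0.82 = 0 (operand ≠ 0)
¬¬C: Gödel ¬ of 0 = 1 (operand is 0)
(¬¬C ∧ C) = min(1, 0.82) = 0.82
((((((C ∧ (C ∧ C)) ∧ (¬(A → D) ∨ ¬B)) ∧ (C → (A ∧ ((¬D ∨ ¬A) → B)))) → (B ∨ C)) ∨ A) → (¬¬C ∧ C)): 1 > 0.82, so result = 0.82
(((((((C ∧ (C ∧ C)) ∧ (¬(A → D) ∨ ¬B)) ∧ (C → (A ∧ ((¬D ∨ ¬A) → B)))) → (B ∨ C)) ∨ A) → (¬¬C ∧ C)) → A): 0.82 > 0.39, so result = 0.39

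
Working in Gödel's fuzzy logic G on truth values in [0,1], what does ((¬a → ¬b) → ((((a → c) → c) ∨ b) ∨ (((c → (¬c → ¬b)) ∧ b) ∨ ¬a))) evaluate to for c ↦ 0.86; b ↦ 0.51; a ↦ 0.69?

0.86

¬a: Gödel ¬ of 0.69 = 0 (operand ≠ 0)
¬b: Gödel ¬ of 0.51 = 0 (operand ≠ 0)
(¬a → ¬b): 0 ≤ 0, so result = 1
(a → c): 0.69 ≤ 0.86, so result = 1
((a → c) → c): 1 > 0.86, so result = 0.86
(((a → c) → c) ∨ b) = max(0.86, 0.51) = 0.86
¬c: Gödel ¬ of 0.86 = 0 (operand ≠ 0)
¬b: Gödel ¬ of 0.51 = 0 (operand ≠ 0)
(¬c → ¬b): 0 ≤ 0, so result = 1
(c → (¬c → ¬b)): 0.86 ≤ 1, so result = 1
((c → (¬c → ¬b)) ∧ b) = min(1, 0.51) = 0.51
¬a: Gödel ¬ of 0.69 = 0 (operand ≠ 0)
(((c → (¬c → ¬b)) ∧ b) ∨ ¬a) = max(0.51, 0) = 0.51
((((a → c) → c) ∨ b) ∨ (((c → (¬c → ¬b)) ∧ b) ∨ ¬a)) = max(0.86, 0.51) = 0.86
((¬a → ¬b) → ((((a → c) → c) ∨ b) ∨ (((c → (¬c → ¬b)) ∧ b) ∨ ¬a))): 1 > 0.86, so result = 0.86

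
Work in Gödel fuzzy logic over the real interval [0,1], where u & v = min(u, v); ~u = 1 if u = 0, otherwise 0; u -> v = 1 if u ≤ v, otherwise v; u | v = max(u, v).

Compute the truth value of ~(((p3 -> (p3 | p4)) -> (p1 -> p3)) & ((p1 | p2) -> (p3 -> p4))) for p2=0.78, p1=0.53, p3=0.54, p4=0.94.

(p3 | p4) = max(0.54, 0.94) = 0.94
(p3 -> (p3 | p4)): 0.54 ≤ 0.94, so result = 1
(p1 -> p3): 0.53 ≤ 0.54, so result = 1
((p3 -> (p3 | p4)) -> (p1 -> p3)): 1 ≤ 1, so result = 1
(p1 | p2) = max(0.53, 0.78) = 0.78
(p3 -> p4): 0.54 ≤ 0.94, so result = 1
((p1 | p2) -> (p3 -> p4)): 0.78 ≤ 1, so result = 1
(((p3 -> (p3 | p4)) -> (p1 -> p3)) & ((p1 | p2) -> (p3 -> p4))) = min(1, 1) = 1
~(((p3 -> (p3 | p4)) -> (p1 -> p3)) & ((p1 | p2) -> (p3 -> p4))): Gödel ¬ of 1 = 0 (operand ≠ 0)

0.00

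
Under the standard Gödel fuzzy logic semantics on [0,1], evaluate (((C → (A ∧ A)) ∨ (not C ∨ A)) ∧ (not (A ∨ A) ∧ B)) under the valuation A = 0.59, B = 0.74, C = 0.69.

(A ∧ A) = min(0.59, 0.59) = 0.59
(C → (A ∧ A)): 0.69 > 0.59, so result = 0.59
not C: Gödel ¬ of 0.69 = 0 (operand ≠ 0)
(not C ∨ A) = max(0, 0.59) = 0.59
((C → (A ∧ A)) ∨ (not C ∨ A)) = max(0.59, 0.59) = 0.59
(A ∨ A) = max(0.59, 0.59) = 0.59
not (A ∨ A): Gödel ¬ of 0.59 = 0 (operand ≠ 0)
(not (A ∨ A) ∧ B) = min(0, 0.74) = 0
(((C → (A ∧ A)) ∨ (not C ∨ A)) ∧ (not (A ∨ A) ∧ B)) = min(0.59, 0) = 0

0.00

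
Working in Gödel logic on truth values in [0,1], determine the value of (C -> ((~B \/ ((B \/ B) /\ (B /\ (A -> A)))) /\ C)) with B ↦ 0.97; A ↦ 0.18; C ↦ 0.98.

0.97

~B: Gödel ¬ of 0.97 = 0 (operand ≠ 0)
(B \/ B) = max(0.97, 0.97) = 0.97
(A -> A): 0.18 ≤ 0.18, so result = 1
(B /\ (A -> A)) = min(0.97, 1) = 0.97
((B \/ B) /\ (B /\ (A -> A))) = min(0.97, 0.97) = 0.97
(~B \/ ((B \/ B) /\ (B /\ (A -> A)))) = max(0, 0.97) = 0.97
((~B \/ ((B \/ B) /\ (B /\ (A -> A)))) /\ C) = min(0.97, 0.98) = 0.97
(C -> ((~B \/ ((B \/ B) /\ (B /\ (A -> A)))) /\ C)): 0.98 > 0.97, so result = 0.97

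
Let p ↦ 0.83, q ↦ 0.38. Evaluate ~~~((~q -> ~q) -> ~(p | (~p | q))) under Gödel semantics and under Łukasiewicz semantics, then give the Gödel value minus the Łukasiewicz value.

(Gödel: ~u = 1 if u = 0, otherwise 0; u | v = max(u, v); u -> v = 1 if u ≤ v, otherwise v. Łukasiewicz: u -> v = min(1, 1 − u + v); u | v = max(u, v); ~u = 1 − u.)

Gödel evaluation:
  ~q: Gödel ¬ of 0.38 = 0 (operand ≠ 0)
  ~q: Gödel ¬ of 0.38 = 0 (operand ≠ 0)
  (~q -> ~q): 0 ≤ 0, so result = 1
  ~p: Gödel ¬ of 0.83 = 0 (operand ≠ 0)
  (~p | q) = max(0, 0.38) = 0.38
  (p | (~p | q)) = max(0.83, 0.38) = 0.83
  ~(p | (~p | q)): Gödel ¬ of 0.83 = 0 (operand ≠ 0)
  ((~q -> ~q) -> ~(p | (~p | q))): 1 > 0, so result = 0
  ~((~q -> ~q) -> ~(p | (~p | q))): Gödel ¬ of 0 = 1 (operand is 0)
  ~~((~q -> ~q) -> ~(p | (~p | q))): Gödel ¬ of 1 = 0 (operand ≠ 0)
  ~~~((~q -> ~q) -> ~(p | (~p | q))): Gödel ¬ of 0 = 1 (operand is 0)
  Gödel value = 1
Łukasiewicz evaluation:
  ~q: Łukasiewicz ¬ gives 1 − 0.38 = 0.62
  ~q: Łukasiewicz ¬ gives 1 − 0.38 = 0.62
  (~q -> ~q): min(1, 1 − 0.62 + 0.62) = 1
  ~p: Łukasiewicz ¬ gives 1 − 0.83 = 0.17
  (~p | q) = max(0.17, 0.38) = 0.38
  (p | (~p | q)) = max(0.83, 0.38) = 0.83
  ~(p | (~p | q)): Łukasiewicz ¬ gives 1 − 0.83 = 0.17
  ((~q -> ~q) -> ~(p | (~p | q))): min(1, 1 − 1 + 0.17) = 0.17
  ~((~q -> ~q) -> ~(p | (~p | q))): Łukasiewicz ¬ gives 1 − 0.17 = 0.83
  ~~((~q -> ~q) -> ~(p | (~p | q))): Łukasiewicz ¬ gives 1 − 0.83 = 0.17
  ~~~((~q -> ~q) -> ~(p | (~p | q))): Łukasiewicz ¬ gives 1 − 0.17 = 0.83
  Łukasiewicz value = 0.83
Difference: 1 − 0.83 = 0.17

0.17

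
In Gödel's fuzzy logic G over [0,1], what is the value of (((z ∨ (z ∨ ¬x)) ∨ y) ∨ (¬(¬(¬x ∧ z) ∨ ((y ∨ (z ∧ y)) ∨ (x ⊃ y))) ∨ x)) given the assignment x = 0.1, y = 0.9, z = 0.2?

0.90

¬x: Gödel ¬ of 0.1 = 0 (operand ≠ 0)
(z ∨ ¬x) = max(0.2, 0) = 0.2
(z ∨ (z ∨ ¬x)) = max(0.2, 0.2) = 0.2
((z ∨ (z ∨ ¬x)) ∨ y) = max(0.2, 0.9) = 0.9
¬x: Gödel ¬ of 0.1 = 0 (operand ≠ 0)
(¬x ∧ z) = min(0, 0.2) = 0
¬(¬x ∧ z): Gödel ¬ of 0 = 1 (operand is 0)
(z ∧ y) = min(0.2, 0.9) = 0.2
(y ∨ (z ∧ y)) = max(0.9, 0.2) = 0.9
(x ⊃ y): 0.1 ≤ 0.9, so result = 1
((y ∨ (z ∧ y)) ∨ (x ⊃ y)) = max(0.9, 1) = 1
(¬(¬x ∧ z) ∨ ((y ∨ (z ∧ y)) ∨ (x ⊃ y))) = max(1, 1) = 1
¬(¬(¬x ∧ z) ∨ ((y ∨ (z ∧ y)) ∨ (x ⊃ y))): Gödel ¬ of 1 = 0 (operand ≠ 0)
(¬(¬(¬x ∧ z) ∨ ((y ∨ (z ∧ y)) ∨ (x ⊃ y))) ∨ x) = max(0, 0.1) = 0.1
(((z ∨ (z ∨ ¬x)) ∨ y) ∨ (¬(¬(¬x ∧ z) ∨ ((y ∨ (z ∧ y)) ∨ (x ⊃ y))) ∨ x)) = max(0.9, 0.1) = 0.9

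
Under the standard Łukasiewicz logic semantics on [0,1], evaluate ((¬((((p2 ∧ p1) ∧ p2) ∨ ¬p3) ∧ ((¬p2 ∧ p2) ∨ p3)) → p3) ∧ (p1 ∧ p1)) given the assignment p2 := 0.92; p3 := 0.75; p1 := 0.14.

(p2 ∧ p1) = min(0.92, 0.14) = 0.14
((p2 ∧ p1) ∧ p2) = min(0.14, 0.92) = 0.14
¬p3: Łukasiewicz ¬ gives 1 − 0.75 = 0.25
(((p2 ∧ p1) ∧ p2) ∨ ¬p3) = max(0.14, 0.25) = 0.25
¬p2: Łukasiewicz ¬ gives 1 − 0.92 = 0.08
(¬p2 ∧ p2) = min(0.08, 0.92) = 0.08
((¬p2 ∧ p2) ∨ p3) = max(0.08, 0.75) = 0.75
((((p2 ∧ p1) ∧ p2) ∨ ¬p3) ∧ ((¬p2 ∧ p2) ∨ p3)) = min(0.25, 0.75) = 0.25
¬((((p2 ∧ p1) ∧ p2) ∨ ¬p3) ∧ ((¬p2 ∧ p2) ∨ p3)): Łukasiewicz ¬ gives 1 − 0.25 = 0.75
(¬((((p2 ∧ p1) ∧ p2) ∨ ¬p3) ∧ ((¬p2 ∧ p2) ∨ p3)) → p3): min(1, 1 − 0.75 + 0.75) = 1
(p1 ∧ p1) = min(0.14, 0.14) = 0.14
((¬((((p2 ∧ p1) ∧ p2) ∨ ¬p3) ∧ ((¬p2 ∧ p2) ∨ p3)) → p3) ∧ (p1 ∧ p1)) = min(1, 0.14) = 0.14

0.14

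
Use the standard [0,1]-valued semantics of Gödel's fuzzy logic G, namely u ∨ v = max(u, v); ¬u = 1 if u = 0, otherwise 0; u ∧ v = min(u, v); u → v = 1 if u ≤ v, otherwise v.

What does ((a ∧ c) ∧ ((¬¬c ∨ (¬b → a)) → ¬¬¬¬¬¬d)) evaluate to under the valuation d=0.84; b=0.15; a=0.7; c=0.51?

0.51

(a ∧ c) = min(0.7, 0.51) = 0.51
¬c: Gödel ¬ of 0.51 = 0 (operand ≠ 0)
¬¬c: Gödel ¬ of 0 = 1 (operand is 0)
¬b: Gödel ¬ of 0.15 = 0 (operand ≠ 0)
(¬b → a): 0 ≤ 0.7, so result = 1
(¬¬c ∨ (¬b → a)) = max(1, 1) = 1
¬d: Gödel ¬ of 0.84 = 0 (operand ≠ 0)
¬¬d: Gödel ¬ of 0 = 1 (operand is 0)
¬¬¬d: Gödel ¬ of 1 = 0 (operand ≠ 0)
¬¬¬¬d: Gödel ¬ of 0 = 1 (operand is 0)
¬¬¬¬¬d: Gödel ¬ of 1 = 0 (operand ≠ 0)
¬¬¬¬¬¬d: Gödel ¬ of 0 = 1 (operand is 0)
((¬¬c ∨ (¬b → a)) → ¬¬¬¬¬¬d): 1 ≤ 1, so result = 1
((a ∧ c) ∧ ((¬¬c ∨ (¬b → a)) → ¬¬¬¬¬¬d)) = min(0.51, 1) = 0.51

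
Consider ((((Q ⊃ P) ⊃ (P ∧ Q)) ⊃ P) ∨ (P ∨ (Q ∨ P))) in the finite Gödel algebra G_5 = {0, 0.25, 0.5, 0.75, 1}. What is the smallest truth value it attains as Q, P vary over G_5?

0.25

The minimum is attained at Q = 0.25, P = 0:
  (Q ⊃ P): 0.25 > 0, so result = 0
  (P ∧ Q) = min(0, 0.25) = 0
  ((Q ⊃ P) ⊃ (P ∧ Q)): 0 ≤ 0, so result = 1
  (((Q ⊃ P) ⊃ (P ∧ Q)) ⊃ P): 1 > 0, so result = 0
  (Q ∨ P) = max(0.25, 0) = 0.25
  (P ∨ (Q ∨ P)) = max(0, 0.25) = 0.25
  ((((Q ⊃ P) ⊃ (P ∧ Q)) ⊃ P) ∨ (P ∨ (Q ∨ P))) = max(0, 0.25) = 0.25
Checking all 25 assignments confirms none give a value below 0.25.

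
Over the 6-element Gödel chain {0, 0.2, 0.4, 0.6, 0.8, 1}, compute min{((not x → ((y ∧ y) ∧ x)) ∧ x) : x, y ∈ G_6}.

0.00

The minimum is attained at x = 0, y = 0:
  not x: Gödel ¬ of 0 = 1 (operand is 0)
  (y ∧ y) = min(0, 0) = 0
  ((y ∧ y) ∧ x) = min(0, 0) = 0
  (not x → ((y ∧ y) ∧ x)): 1 > 0, so result = 0
  ((not x → ((y ∧ y) ∧ x)) ∧ x) = min(0, 0) = 0
Checking all 36 assignments confirms none give a value below 0.00.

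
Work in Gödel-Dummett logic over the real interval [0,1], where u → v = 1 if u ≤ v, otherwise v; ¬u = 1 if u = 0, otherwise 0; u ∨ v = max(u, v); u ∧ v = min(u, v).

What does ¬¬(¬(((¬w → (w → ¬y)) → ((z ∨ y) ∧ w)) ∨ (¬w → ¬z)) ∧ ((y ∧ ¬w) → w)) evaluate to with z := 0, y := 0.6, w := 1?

¬w: Gödel ¬ of 1 = 0 (operand ≠ 0)
¬y: Gödel ¬ of 0.6 = 0 (operand ≠ 0)
(w → ¬y): 1 > 0, so result = 0
(¬w → (w → ¬y)): 0 ≤ 0, so result = 1
(z ∨ y) = max(0, 0.6) = 0.6
((z ∨ y) ∧ w) = min(0.6, 1) = 0.6
((¬w → (w → ¬y)) → ((z ∨ y) ∧ w)): 1 > 0.6, so result = 0.6
¬w: Gödel ¬ of 1 = 0 (operand ≠ 0)
¬z: Gödel ¬ of 0 = 1 (operand is 0)
(¬w → ¬z): 0 ≤ 1, so result = 1
(((¬w → (w → ¬y)) → ((z ∨ y) ∧ w)) ∨ (¬w → ¬z)) = max(0.6, 1) = 1
¬(((¬w → (w → ¬y)) → ((z ∨ y) ∧ w)) ∨ (¬w → ¬z)): Gödel ¬ of 1 = 0 (operand ≠ 0)
¬w: Gödel ¬ of 1 = 0 (operand ≠ 0)
(y ∧ ¬w) = min(0.6, 0) = 0
((y ∧ ¬w) → w): 0 ≤ 1, so result = 1
(¬(((¬w → (w → ¬y)) → ((z ∨ y) ∧ w)) ∨ (¬w → ¬z)) ∧ ((y ∧ ¬w) → w)) = min(0, 1) = 0
¬(¬(((¬w → (w → ¬y)) → ((z ∨ y) ∧ w)) ∨ (¬w → ¬z)) ∧ ((y ∧ ¬w) → w)): Gödel ¬ of 0 = 1 (operand is 0)
¬¬(¬(((¬w → (w → ¬y)) → ((z ∨ y) ∧ w)) ∨ (¬w → ¬z)) ∧ ((y ∧ ¬w) → w)): Gödel ¬ of 1 = 0 (operand ≠ 0)

0.00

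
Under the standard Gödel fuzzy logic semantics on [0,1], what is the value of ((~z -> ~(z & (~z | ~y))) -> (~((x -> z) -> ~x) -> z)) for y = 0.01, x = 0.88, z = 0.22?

0.22

~z: Gödel ¬ of 0.22 = 0 (operand ≠ 0)
~z: Gödel ¬ of 0.22 = 0 (operand ≠ 0)
~y: Gödel ¬ of 0.01 = 0 (operand ≠ 0)
(~z | ~y) = max(0, 0) = 0
(z & (~z | ~y)) = min(0.22, 0) = 0
~(z & (~z | ~y)): Gödel ¬ of 0 = 1 (operand is 0)
(~z -> ~(z & (~z | ~y))): 0 ≤ 1, so result = 1
(x -> z): 0.88 > 0.22, so result = 0.22
~x: Gödel ¬ of 0.88 = 0 (operand ≠ 0)
((x -> z) -> ~x): 0.22 > 0, so result = 0
~((x -> z) -> ~x): Gödel ¬ of 0 = 1 (operand is 0)
(~((x -> z) -> ~x) -> z): 1 > 0.22, so result = 0.22
((~z -> ~(z & (~z | ~y))) -> (~((x -> z) -> ~x) -> z)): 1 > 0.22, so result = 0.22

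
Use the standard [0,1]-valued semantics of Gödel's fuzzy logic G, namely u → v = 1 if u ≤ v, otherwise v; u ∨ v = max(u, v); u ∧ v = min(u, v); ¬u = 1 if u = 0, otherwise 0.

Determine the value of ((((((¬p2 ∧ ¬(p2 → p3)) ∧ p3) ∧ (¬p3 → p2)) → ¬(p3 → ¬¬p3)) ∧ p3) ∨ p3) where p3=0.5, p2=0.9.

0.50

¬p2: Gödel ¬ of 0.9 = 0 (operand ≠ 0)
(p2 → p3): 0.9 > 0.5, so result = 0.5
¬(p2 → p3): Gödel ¬ of 0.5 = 0 (operand ≠ 0)
(¬p2 ∧ ¬(p2 → p3)) = min(0, 0) = 0
((¬p2 ∧ ¬(p2 → p3)) ∧ p3) = min(0, 0.5) = 0
¬p3: Gödel ¬ of 0.5 = 0 (operand ≠ 0)
(¬p3 → p2): 0 ≤ 0.9, so result = 1
(((¬p2 ∧ ¬(p2 → p3)) ∧ p3) ∧ (¬p3 → p2)) = min(0, 1) = 0
¬p3: Gödel ¬ of 0.5 = 0 (operand ≠ 0)
¬¬p3: Gödel ¬ of 0 = 1 (operand is 0)
(p3 → ¬¬p3): 0.5 ≤ 1, so result = 1
¬(p3 → ¬¬p3): Gödel ¬ of 1 = 0 (operand ≠ 0)
((((¬p2 ∧ ¬(p2 → p3)) ∧ p3) ∧ (¬p3 → p2)) → ¬(p3 → ¬¬p3)): 0 ≤ 0, so result = 1
(((((¬p2 ∧ ¬(p2 → p3)) ∧ p3) ∧ (¬p3 → p2)) → ¬(p3 → ¬¬p3)) ∧ p3) = min(1, 0.5) = 0.5
((((((¬p2 ∧ ¬(p2 → p3)) ∧ p3) ∧ (¬p3 → p2)) → ¬(p3 → ¬¬p3)) ∧ p3) ∨ p3) = max(0.5, 0.5) = 0.5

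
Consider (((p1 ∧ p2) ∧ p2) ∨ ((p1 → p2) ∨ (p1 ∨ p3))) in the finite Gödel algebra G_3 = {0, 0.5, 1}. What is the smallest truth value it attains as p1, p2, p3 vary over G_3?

0.50

The minimum is attained at p1 = 0.5, p2 = 0, p3 = 0:
  (p1 ∧ p2) = min(0.5, 0) = 0
  ((p1 ∧ p2) ∧ p2) = min(0, 0) = 0
  (p1 → p2): 0.5 > 0, so result = 0
  (p1 ∨ p3) = max(0.5, 0) = 0.5
  ((p1 → p2) ∨ (p1 ∨ p3)) = max(0, 0.5) = 0.5
  (((p1 ∧ p2) ∧ p2) ∨ ((p1 → p2) ∨ (p1 ∨ p3))) = max(0, 0.5) = 0.5
Checking all 27 assignments confirms none give a value below 0.50.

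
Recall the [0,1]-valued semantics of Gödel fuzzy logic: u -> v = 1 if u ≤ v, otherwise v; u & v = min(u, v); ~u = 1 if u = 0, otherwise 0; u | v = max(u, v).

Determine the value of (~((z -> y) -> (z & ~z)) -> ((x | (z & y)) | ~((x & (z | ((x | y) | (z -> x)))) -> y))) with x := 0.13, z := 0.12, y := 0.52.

0.13

(z -> y): 0.12 ≤ 0.52, so result = 1
~z: Gödel ¬ of 0.12 = 0 (operand ≠ 0)
(z & ~z) = min(0.12, 0) = 0
((z -> y) -> (z & ~z)): 1 > 0, so result = 0
~((z -> y) -> (z & ~z)): Gödel ¬ of 0 = 1 (operand is 0)
(z & y) = min(0.12, 0.52) = 0.12
(x | (z & y)) = max(0.13, 0.12) = 0.13
(x | y) = max(0.13, 0.52) = 0.52
(z -> x): 0.12 ≤ 0.13, so result = 1
((x | y) | (z -> x)) = max(0.52, 1) = 1
(z | ((x | y) | (z -> x))) = max(0.12, 1) = 1
(x & (z | ((x | y) | (z -> x)))) = min(0.13, 1) = 0.13
((x & (z | ((x | y) | (z -> x)))) -> y): 0.13 ≤ 0.52, so result = 1
~((x & (z | ((x | y) | (z -> x)))) -> y): Gödel ¬ of 1 = 0 (operand ≠ 0)
((x | (z & y)) | ~((x & (z | ((x | y) | (z -> x)))) -> y)) = max(0.13, 0) = 0.13
(~((z -> y) -> (z & ~z)) -> ((x | (z & y)) | ~((x & (z | ((x | y) | (z -> x)))) -> y))): 1 > 0.13, so result = 0.13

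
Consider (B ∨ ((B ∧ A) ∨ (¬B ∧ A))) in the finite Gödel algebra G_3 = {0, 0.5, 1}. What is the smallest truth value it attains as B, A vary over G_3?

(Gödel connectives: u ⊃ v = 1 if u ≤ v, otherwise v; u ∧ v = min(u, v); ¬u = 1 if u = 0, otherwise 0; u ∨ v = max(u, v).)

0.00

The minimum is attained at B = 0, A = 0:
  (B ∧ A) = min(0, 0) = 0
  ¬B: Gödel ¬ of 0 = 1 (operand is 0)
  (¬B ∧ A) = min(1, 0) = 0
  ((B ∧ A) ∨ (¬B ∧ A)) = max(0, 0) = 0
  (B ∨ ((B ∧ A) ∨ (¬B ∧ A))) = max(0, 0) = 0
Checking all 9 assignments confirms none give a value below 0.00.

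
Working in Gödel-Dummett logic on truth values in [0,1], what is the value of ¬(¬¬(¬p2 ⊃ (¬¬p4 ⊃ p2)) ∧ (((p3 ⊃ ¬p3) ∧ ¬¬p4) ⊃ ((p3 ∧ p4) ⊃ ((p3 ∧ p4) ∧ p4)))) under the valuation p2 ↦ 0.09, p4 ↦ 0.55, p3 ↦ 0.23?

0.00

¬p2: Gödel ¬ of 0.09 = 0 (operand ≠ 0)
¬p4: Gödel ¬ of 0.55 = 0 (operand ≠ 0)
¬¬p4: Gödel ¬ of 0 = 1 (operand is 0)
(¬¬p4 ⊃ p2): 1 > 0.09, so result = 0.09
(¬p2 ⊃ (¬¬p4 ⊃ p2)): 0 ≤ 0.09, so result = 1
¬(¬p2 ⊃ (¬¬p4 ⊃ p2)): Gödel ¬ of 1 = 0 (operand ≠ 0)
¬¬(¬p2 ⊃ (¬¬p4 ⊃ p2)): Gödel ¬ of 0 = 1 (operand is 0)
¬p3: Gödel ¬ of 0.23 = 0 (operand ≠ 0)
(p3 ⊃ ¬p3): 0.23 > 0, so result = 0
¬p4: Gödel ¬ of 0.55 = 0 (operand ≠ 0)
¬¬p4: Gödel ¬ of 0 = 1 (operand is 0)
((p3 ⊃ ¬p3) ∧ ¬¬p4) = min(0, 1) = 0
(p3 ∧ p4) = min(0.23, 0.55) = 0.23
(p3 ∧ p4) = min(0.23, 0.55) = 0.23
((p3 ∧ p4) ∧ p4) = min(0.23, 0.55) = 0.23
((p3 ∧ p4) ⊃ ((p3 ∧ p4) ∧ p4)): 0.23 ≤ 0.23, so result = 1
(((p3 ⊃ ¬p3) ∧ ¬¬p4) ⊃ ((p3 ∧ p4) ⊃ ((p3 ∧ p4) ∧ p4))): 0 ≤ 1, so result = 1
(¬¬(¬p2 ⊃ (¬¬p4 ⊃ p2)) ∧ (((p3 ⊃ ¬p3) ∧ ¬¬p4) ⊃ ((p3 ∧ p4) ⊃ ((p3 ∧ p4) ∧ p4)))) = min(1, 1) = 1
¬(¬¬(¬p2 ⊃ (¬¬p4 ⊃ p2)) ∧ (((p3 ⊃ ¬p3) ∧ ¬¬p4) ⊃ ((p3 ∧ p4) ⊃ ((p3 ∧ p4) ∧ p4)))): Gödel ¬ of 1 = 0 (operand ≠ 0)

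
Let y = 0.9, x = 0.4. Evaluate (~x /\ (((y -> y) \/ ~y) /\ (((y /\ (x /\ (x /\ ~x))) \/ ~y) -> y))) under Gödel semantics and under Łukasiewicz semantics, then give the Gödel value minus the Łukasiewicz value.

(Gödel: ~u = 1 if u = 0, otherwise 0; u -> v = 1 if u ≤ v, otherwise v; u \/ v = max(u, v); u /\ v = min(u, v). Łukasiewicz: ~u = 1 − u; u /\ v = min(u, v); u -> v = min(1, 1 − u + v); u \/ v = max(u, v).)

Gödel evaluation:
  ~x: Gödel ¬ of 0.4 = 0 (operand ≠ 0)
  (y -> y): 0.9 ≤ 0.9, so result = 1
  ~y: Gödel ¬ of 0.9 = 0 (operand ≠ 0)
  ((y -> y) \/ ~y) = max(1, 0) = 1
  ~x: Gödel ¬ of 0.4 = 0 (operand ≠ 0)
  (x /\ ~x) = min(0.4, 0) = 0
  (x /\ (x /\ ~x)) = min(0.4, 0) = 0
  (y /\ (x /\ (x /\ ~x))) = min(0.9, 0) = 0
  ~y: Gödel ¬ of 0.9 = 0 (operand ≠ 0)
  ((y /\ (x /\ (x /\ ~x))) \/ ~y) = max(0, 0) = 0
  (((y /\ (x /\ (x /\ ~x))) \/ ~y) -> y): 0 ≤ 0.9, so result = 1
  (((y -> y) \/ ~y) /\ (((y /\ (x /\ (x /\ ~x))) \/ ~y) -> y)) = min(1, 1) = 1
  (~x /\ (((y -> y) \/ ~y) /\ (((y /\ (x /\ (x /\ ~x))) \/ ~y) -> y))) = min(0, 1) = 0
  Gödel value = 0
Łukasiewicz evaluation:
  ~x: Łukasiewicz ¬ gives 1 − 0.4 = 0.6
  (y -> y): min(1, 1 − 0.9 + 0.9) = 1
  ~y: Łukasiewicz ¬ gives 1 − 0.9 = 0.1
  ((y -> y) \/ ~y) = max(1, 0.1) = 1
  ~x: Łukasiewicz ¬ gives 1 − 0.4 = 0.6
  (x /\ ~x) = min(0.4, 0.6) = 0.4
  (x /\ (x /\ ~x)) = min(0.4, 0.4) = 0.4
  (y /\ (x /\ (x /\ ~x))) = min(0.9, 0.4) = 0.4
  ~y: Łukasiewicz ¬ gives 1 − 0.9 = 0.1
  ((y /\ (x /\ (x /\ ~x))) \/ ~y) = max(0.4, 0.1) = 0.4
  (((y /\ (x /\ (x /\ ~x))) \/ ~y) -> y): min(1, 1 − 0.4 + 0.9) = 1
  (((y -> y) \/ ~y) /\ (((y /\ (x /\ (x /\ ~x))) \/ ~y) -> y)) = min(1, 1) = 1
  (~x /\ (((y -> y) \/ ~y) /\ (((y /\ (x /\ (x /\ ~x))) \/ ~y) -> y))) = min(0.6, 1) = 0.6
  Łukasiewicz value = 0.6
Difference: 0 − 0.6 = -0.60

-0.60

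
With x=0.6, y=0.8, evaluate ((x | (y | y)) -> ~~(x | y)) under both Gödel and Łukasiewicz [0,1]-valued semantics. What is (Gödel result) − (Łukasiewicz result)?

Gödel evaluation:
  (y | y) = max(0.8, 0.8) = 0.8
  (x | (y | y)) = max(0.6, 0.8) = 0.8
  (x | y) = max(0.6, 0.8) = 0.8
  ~(x | y): Gödel ¬ of 0.8 = 0 (operand ≠ 0)
  ~~(x | y): Gödel ¬ of 0 = 1 (operand is 0)
  ((x | (y | y)) -> ~~(x | y)): 0.8 ≤ 1, so result = 1
  Gödel value = 1
Łukasiewicz evaluation:
  (y | y) = max(0.8, 0.8) = 0.8
  (x | (y | y)) = max(0.6, 0.8) = 0.8
  (x | y) = max(0.6, 0.8) = 0.8
  ~(x | y): Łukasiewicz ¬ gives 1 − 0.8 = 0.2
  ~~(x | y): Łukasiewicz ¬ gives 1 − 0.2 = 0.8
  ((x | (y | y)) -> ~~(x | y)): min(1, 1 − 0.8 + 0.8) = 1
  Łukasiewicz value = 1
Difference: 1 − 1 = 0.00

0.00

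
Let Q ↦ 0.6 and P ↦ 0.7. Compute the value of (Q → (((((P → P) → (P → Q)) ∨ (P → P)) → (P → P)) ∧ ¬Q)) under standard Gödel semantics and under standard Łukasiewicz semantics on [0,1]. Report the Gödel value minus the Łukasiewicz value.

-0.80

Gödel evaluation:
  (P → P): 0.7 ≤ 0.7, so result = 1
  (P → Q): 0.7 > 0.6, so result = 0.6
  ((P → P) → (P → Q)): 1 > 0.6, so result = 0.6
  (P → P): 0.7 ≤ 0.7, so result = 1
  (((P → P) → (P → Q)) ∨ (P → P)) = max(0.6, 1) = 1
  (P → P): 0.7 ≤ 0.7, so result = 1
  ((((P → P) → (P → Q)) ∨ (P → P)) → (P → P)): 1 ≤ 1, so result = 1
  ¬Q: Gödel ¬ of 0.6 = 0 (operand ≠ 0)
  (((((P → P) → (P → Q)) ∨ (P → P)) → (P → P)) ∧ ¬Q) = min(1, 0) = 0
  (Q → (((((P → P) → (P → Q)) ∨ (P → P)) → (P → P)) ∧ ¬Q)): 0.6 > 0, so result = 0
  Gödel value = 0
Łukasiewicz evaluation:
  (P → P): min(1, 1 − 0.7 + 0.7) = 1
  (P → Q): min(1, 1 − 0.7 + 0.6) = 0.9
  ((P → P) → (P → Q)): min(1, 1 − 1 + 0.9) = 0.9
  (P → P): min(1, 1 − 0.7 + 0.7) = 1
  (((P → P) → (P → Q)) ∨ (P → P)) = max(0.9, 1) = 1
  (P → P): min(1, 1 − 0.7 + 0.7) = 1
  ((((P → P) → (P → Q)) ∨ (P → P)) → (P → P)): min(1, 1 − 1 + 1) = 1
  ¬Q: Łukasiewicz ¬ gives 1 − 0.6 = 0.4
  (((((P → P) → (P → Q)) ∨ (P → P)) → (P → P)) ∧ ¬Q) = min(1, 0.4) = 0.4
  (Q → (((((P → P) → (P → Q)) ∨ (P → P)) → (P → P)) ∧ ¬Q)): min(1, 1 − 0.6 + 0.4) = 0.8
  Łukasiewicz value = 0.8
Difference: 0 − 0.8 = -0.80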